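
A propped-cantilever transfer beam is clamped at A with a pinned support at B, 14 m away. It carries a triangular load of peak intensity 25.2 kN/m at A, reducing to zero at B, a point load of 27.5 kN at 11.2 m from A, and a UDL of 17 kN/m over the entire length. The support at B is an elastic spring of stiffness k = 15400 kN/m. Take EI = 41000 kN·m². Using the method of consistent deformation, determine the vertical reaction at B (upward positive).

R_B = 143.5 kN

Remove the prop at B; the released (primary) structure is a cantilever built in at A.
Deflection at B on the released cantilever, summing each load's contribution:
  triangular load, peak 25.2 at the fixed end: w₀L⁴/(30EI) = 32269/EI
  point load 27.5 at a = 11.2: Pa²(3L − a)/(6EI) = 17708/EI
  UDL 17: wL⁴/(8EI) = 81634/EI
  δ_0 = 131611/EI
Flexibility coefficient — unit upward force at B: δ_{BB} = L³/(3EI) = 914.7/EI.
With EI = 41000 kN·m²: δ_0 = 3.21 m and δ_{BB} = 0.022309 m/kN.
Compatibility — the spring shortens by R_B/k under the reaction it provides: δ_0 − R_B·δ_{BB} = R_B/k. With 1/k = 0.000065 m/kN, R_B = δ_0 / (δ_{BB} + 1/k) = 3.21 / (0.022309 + 0.000065) = 143.5 kN.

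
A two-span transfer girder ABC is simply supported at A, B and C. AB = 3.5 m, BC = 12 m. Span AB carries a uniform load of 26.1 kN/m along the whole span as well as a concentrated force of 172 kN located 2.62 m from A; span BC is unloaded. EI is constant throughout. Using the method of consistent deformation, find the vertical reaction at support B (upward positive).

R_B = 186 kN

Insert a hinge at B; M_B is the redundant, and each span becomes simply supported.
Rotations at B on the released spans (each span's end-slope, ×1/EI):
  span AB: UDL 26.1: wL³/(24EI) = 46.63/EI
  span AB: point load 172 at a = 2.62: Pab(L + a)/(6LEI) = 115.6/EI
  relative rotation θ_0 = (162.2 + 0)/EI = 162.2/EI
A unit hogging moment at B produces rotation L₁/(3EI) + L₂/(3EI) = 5.167/EI.
Compatibility: M_B·(L₁+L₂)/(3EI) = θ_0, giving M_B = 31.39 kN·m (hogging).
Span AB, ΣM about A with M_B applied at B: R_B^{AB}·3.5 = 610.5 + 31.39, so R_B^{AB} = 183.4 kN and R_A = 263.4 − 183.4 = 79.95 kN.
Span BC, ΣM about C: R_B^{BC}·12 = 0 + 31.39, so R_B^{BC} = 2.616 kN and R_C = 0 − 2.616 = -2.616 kN.
R_B = 183.4 + 2.616 = 186 kN.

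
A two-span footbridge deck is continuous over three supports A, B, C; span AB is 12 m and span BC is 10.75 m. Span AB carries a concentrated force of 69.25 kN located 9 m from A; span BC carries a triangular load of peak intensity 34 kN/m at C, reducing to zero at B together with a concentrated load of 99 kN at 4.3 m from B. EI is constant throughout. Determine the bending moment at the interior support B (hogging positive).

M_B = 276.8 kN·m

Release continuity at B by inserting a hinge; the redundant is the internal moment M_B. The primary structure is two simply-supported spans AB and BC.
End slopes at the hinge B, treating each span as simply supported:
  span AB: point load 69.25 at a = 9: Pab(L + a)/(6LEI) = 545.3/EI
  span BC: triangular load, peak 34: 7w₀L³/(360EI) = 821.3/EI
  span BC: point load 99 at a = 4.3: Pab(L + b)/(6LEI) = 732.2/EI
  relative rotation θ_0 = (545.3 + 1554)/EI = 2099/EI
A unit hogging moment at B produces rotation L₁/(3EI) + L₂/(3EI) = 7.583/EI.
Compatibility: M_B·(L₁+L₂)/(3EI) = θ_0, giving M_B = 276.8 kN·m (hogging).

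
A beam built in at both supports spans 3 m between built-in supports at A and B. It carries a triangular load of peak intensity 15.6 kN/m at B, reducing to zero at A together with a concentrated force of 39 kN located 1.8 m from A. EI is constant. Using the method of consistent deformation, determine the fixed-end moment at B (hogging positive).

M_B = 23.87 kN·m

Take the two fixed-end moments M_A, M_B as redundants; the released structure is the simple span AB.
End rotations of the released simple span under the applied load (×1/EI):
  at A: triangular load, peak 15.6: 7w₀L³/(360EI) = 8.19/EI
  at B: triangular load, peak 15.6: w₀L³/(45EI) = 9.36/EI
  at A: point load 39 at a = 1.8: Pab(L + b)/(6LEI) = 19.66/EI
  at B: point load 39 at a = 1.8: Pab(L + a)/(6LEI) = 22.46/EI
  θ_A0 = 27.85/EI,  θ_B0 = 31.82/EI
Flexibility coefficients: a unit moment at one end gives L/(3EI) there and L/(6EI) at the far end, so f₁₁ = f₂₂ = 1/EI and f₁₂ = f₂₁ = 0.5/EI.
Compatibility — zero rotation at each built-in end:
  1 M_A + 0.5 M_B = 27.85
  0.5 M_A + 1 M_B = 31.82
Solving the pair gives M_A = 15.91 kN·m and M_B = 23.87 kN·m (hogging).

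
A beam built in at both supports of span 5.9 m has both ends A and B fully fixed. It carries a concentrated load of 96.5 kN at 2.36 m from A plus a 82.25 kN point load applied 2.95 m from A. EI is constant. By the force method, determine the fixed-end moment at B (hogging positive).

Take the two fixed-end moments M_A, M_B as redundants; the released structure is the simple span AB.
End rotations of the released simple span under the applied load (×1/EI):
  at A: point load 96.5 at a = 2.36: Pab(L + b)/(6LEI) = 215/EI
  at B: point load 96.5 at a = 2.36: Pab(L + a)/(6LEI) = 188.1/EI
  at A: point load 82.25 at a = 2.95: Pab(L + b)/(6LEI) = 178.9/EI
  at B: point load 82.25 at a = 2.95: Pab(L + a)/(6LEI) = 178.9/EI
  θ_A0 = 393.9/EI,  θ_B0 = 367.1/EI
Flexibility coefficients: a unit moment at one end gives L/(3EI) there and L/(6EI) at the far end, so f₁₁ = f₂₂ = 1.967/EI and f₁₂ = f₂₁ = 0.9833/EI.
Compatibility — zero rotation at each built-in end:
  1.967 M_A + 0.9833 M_B = 393.9
  0.9833 M_A + 1.967 M_B = 367.1
Solving the pair gives M_A = 142.6 kN·m and M_B = 115.3 kN·m (hogging).

M_B = 115.3 kN·m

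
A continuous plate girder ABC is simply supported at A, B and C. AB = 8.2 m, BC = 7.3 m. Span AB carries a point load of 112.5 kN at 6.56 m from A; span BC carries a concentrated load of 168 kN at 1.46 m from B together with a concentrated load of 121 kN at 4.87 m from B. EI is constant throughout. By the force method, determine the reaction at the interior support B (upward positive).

Insert a hinge at B; M_B is the redundant, and each span becomes simply supported.
Discontinuity in slope at B on the released structure — sum the simple-span end rotations:
  span AB: point load 112.5 at a = 6.56: Pab(L + a)/(6LEI) = 363.1/EI
  span BC: point load 168 at a = 1.46: Pab(L + b)/(6LEI) = 429.7/EI
  span BC: point load 121 at a = 4.87: Pab(L + b)/(6LEI) = 318.1/EI
  relative rotation θ_0 = (363.1 + 747.8)/EI = 1111/EI
A unit hogging moment at B produces rotation L₁/(3EI) + L₂/(3EI) = 5.167/EI.
Compatibility: M_B·(L₁+L₂)/(3EI) = θ_0, giving M_B = 215 kN·m (hogging).
Span AB, ΣM about A with M_B applied at B: R_B^{AB}·8.2 = 738 + 215, so R_B^{AB} = 116.2 kN and R_A = 112.5 − 116.2 = -3.722 kN.
Span BC, ΣM about C: R_B^{BC}·7.3 = 1275 + 215, so R_B^{BC} = 204.1 kN and R_C = 289 − 204.1 = 84.87 kN.
R_B = 116.2 + 204.1 = 320.4 kN.

R_B = 320.4 kN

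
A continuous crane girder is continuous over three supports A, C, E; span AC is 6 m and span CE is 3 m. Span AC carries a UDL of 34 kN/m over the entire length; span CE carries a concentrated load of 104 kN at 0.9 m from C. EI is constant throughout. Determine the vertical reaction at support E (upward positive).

Take M_C as the redundant. Released structure: two simple spans AC and CE with a hinge at C.
Discontinuity in slope at C on the released structure — sum the simple-span end rotations:
  span AC: UDL 34: wL³/(24EI) = 306/EI
  span CE: point load 104 at a = 0.9: Pab(L + b)/(6LEI) = 55.69/EI
  relative rotation θ_0 = (306 + 55.69)/EI = 361.7/EI
A unit hogging moment at C produces rotation L₁/(3EI) + L₂/(3EI) = 3/EI.
Slope continuity at C: θ_0 = M_C·3/EI, so M_C = 361.7/3 = 120.6 kN·m (hogging).
Span CE, ΣM about E: R_C^{CE}·3 = 218.4 + 120.6, so R_C^{CE} = 113 kN and R_E = 104 − 113 = -8.988 kN.

R_E = -8.988 kN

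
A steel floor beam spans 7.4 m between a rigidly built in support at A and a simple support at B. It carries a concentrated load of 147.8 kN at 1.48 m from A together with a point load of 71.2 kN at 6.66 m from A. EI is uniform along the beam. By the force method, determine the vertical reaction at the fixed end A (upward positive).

R_A = 150.2 kN

Remove the prop at B; the released (primary) structure is a cantilever built in at A.
Downward deflection at the released point B due to the loads:
  point load 147.8 at a = 1.48: Pa²(3L − a)/(6EI) = 1118/EI
  point load 71.2 at a = 6.66: Pa²(3L − a)/(6EI) = 8180/EI
  δ_0 = 9298/EI
Flexibility coefficient — unit upward force at B: δ_{BB} = L³/(3EI) = 135.1/EI.
The prop prevents deflection at B: R_B = δ_0/δ_{BB} = 9298/135.1 = 68.83 kN.
Vertical equilibrium: R_A = ΣP − R_B = 219 − 68.83 = 150.2 kN.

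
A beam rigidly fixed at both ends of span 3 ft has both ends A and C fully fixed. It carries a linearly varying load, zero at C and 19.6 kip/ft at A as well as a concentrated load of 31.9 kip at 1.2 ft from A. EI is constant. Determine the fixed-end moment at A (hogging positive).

Take the two fixed-end moments M_A, M_C as redundants; the released structure is the simple span AC.
End rotations of the released simple span under the applied load (×1/EI):
  at A: triangular load, peak 19.6: w₀L³/(45EI) = 11.76/EI
  at C: triangular load, peak 19.6: 7w₀L³/(360EI) = 10.29/EI
  at A: point load 31.9 at a = 1.2: Pab(L + b)/(6LEI) = 18.37/EI
  at C: point load 31.9 at a = 1.2: Pab(L + a)/(6LEI) = 16.08/EI
  θ_A0 = 30.13/EI,  θ_C0 = 26.37/EI
Flexibility coefficients: a unit moment at one end gives L/(3EI) there and L/(6EI) at the far end, so f₁₁ = f₂₂ = 1/EI and f₁₂ = f₂₁ = 0.5/EI.
Compatibility — zero rotation at each built-in end:
  1 M_A + 0.5 M_C = 30.13
  0.5 M_A + 1 M_C = 26.37
Solving the pair gives M_A = 22.6 kip·ft and M_C = 15.07 kip·ft (hogging).

M_A = 22.6 kip·ft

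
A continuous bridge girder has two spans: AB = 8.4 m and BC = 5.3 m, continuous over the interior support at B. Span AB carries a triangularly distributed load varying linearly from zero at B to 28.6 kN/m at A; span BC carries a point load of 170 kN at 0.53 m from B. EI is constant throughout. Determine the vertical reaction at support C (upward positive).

R_C = -2.241 kN

Release continuity at B by inserting a hinge; the redundant is the internal moment M_B. The primary structure is two simply-supported spans AB and BC.
Discontinuity in slope at B on the released structure — sum the simple-span end rotations:
  span AB: triangular load, peak 28.6: 7w₀L³/(360EI) = 329.6/EI
  span BC: point load 170 at a = 0.53: Pab(L + b)/(6LEI) = 136.1/EI
  relative rotation θ_0 = (329.6 + 136.1)/EI = 465.7/EI
A unit hogging moment at B produces rotation L₁/(3EI) + L₂/(3EI) = 4.567/EI.
Compatibility: M_B·(L₁+L₂)/(3EI) = θ_0, giving M_B = 102 kN·m (hogging).
Span BC, ΣM about C: R_B^{BC}·5.3 = 810.9 + 102, so R_B^{BC} = 172.2 kN and R_C = 170 − 172.2 = -2.241 kN.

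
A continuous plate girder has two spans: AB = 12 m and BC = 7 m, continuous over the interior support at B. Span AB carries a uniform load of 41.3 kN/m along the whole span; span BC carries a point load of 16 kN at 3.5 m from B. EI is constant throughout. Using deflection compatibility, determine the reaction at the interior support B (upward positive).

R_B = 363.8 kN

Release continuity at B by inserting a hinge; the redundant is the internal moment M_B. The primary structure is two simply-supported spans AB and BC.
Rotations at B on the released spans (each span's end-slope, ×1/EI):
  span AB: UDL 41.3: wL³/(24EI) = 2974/EI
  span BC: point load 16 at a = 3.5: Pab(L + b)/(6LEI) = 49/EI
  relative rotation θ_0 = (2974 + 49)/EI = 3023/EI
A unit hogging moment at B produces rotation L₁/(3EI) + L₂/(3EI) = 6.333/EI.
Compatibility: M_B·(L₁+L₂)/(3EI) = θ_0, giving M_B = 477.3 kN·m (hogging).
Span AB, ΣM about A with M_B applied at B: R_B^{AB}·12 = 2974 + 477.3, so R_B^{AB} = 287.6 kN and R_A = 495.6 − 287.6 = 208 kN.
Span BC, ΣM about C: R_B^{BC}·7 = 56 + 477.3, so R_B^{BC} = 76.18 kN and R_C = 16 − 76.18 = -60.18 kN.
R_B = 287.6 + 76.18 = 363.8 kN.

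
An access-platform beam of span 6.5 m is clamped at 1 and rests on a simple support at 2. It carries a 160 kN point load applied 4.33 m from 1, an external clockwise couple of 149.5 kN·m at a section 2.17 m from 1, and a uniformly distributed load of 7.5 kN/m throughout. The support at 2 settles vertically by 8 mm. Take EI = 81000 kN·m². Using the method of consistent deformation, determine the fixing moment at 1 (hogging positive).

M_1 = 264.6 kN·m

Choose R_2 as the redundant. The primary structure is the cantilever fixed at 1.
Downward deflection at the released point 2 due to the loads:
  point load 160 at a = 4.33: Pa²(3L − a)/(6EI) = 7585/EI
  clockwise couple 149.5 at a = 2.17: M₀a(2L − a)/(2EI) = 1757/EI
  UDL 7.5: wL⁴/(8EI) = 1673/EI
  δ_0 = 11015/EI
Tip deflection under a unit load at 2: L³/(3EI) = 91.54/EI.
With EI = 81000 kN·m²: δ_0 = 0.13598 m and δ_{22} = 0.00113 m/kN.
Compatibility — the beam at 2 must follow the support down by 0.008 m: δ_0 − R_2·δ_{22} = 0.008, so R_2 = (0.13598 − 0.008)/0.00113 = 113.2 kN.
Moment equilibrium about 1: M_1 = Σ(load moments about 1) − R_2·L = 1001 − 113.2×6.5 = 264.6 kN·m.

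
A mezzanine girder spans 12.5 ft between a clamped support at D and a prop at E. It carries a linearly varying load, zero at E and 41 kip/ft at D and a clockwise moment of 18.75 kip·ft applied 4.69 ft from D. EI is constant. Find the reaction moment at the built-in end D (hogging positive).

M_D = 428.7 kip·ft

Release the roller at E. Primary structure: cantilever fixed at D.
Deflection at E on the released cantilever, summing each load's contribution:
  triangular load, peak 41 at the fixed end: w₀L⁴/(30EI) = 33366/EI
  clockwise couple 18.75 at a = 4.69: M₀a(2L − a)/(2EI) = 893/EI
  δ_0 = 34259/EI
Flexibility coefficient — unit upward force at E: δ_{EE} = L³/(3EI) = 651/EI.
Compatibility at E: δ_0 − R_E·δ_{EE} = 0, so R_E = 34259/651 = 52.62 kip.
Moment equilibrium about D: M_D = Σ(load moments about D) − R_E·L = 1086 − 52.62×12.5 = 428.7 kip·ft.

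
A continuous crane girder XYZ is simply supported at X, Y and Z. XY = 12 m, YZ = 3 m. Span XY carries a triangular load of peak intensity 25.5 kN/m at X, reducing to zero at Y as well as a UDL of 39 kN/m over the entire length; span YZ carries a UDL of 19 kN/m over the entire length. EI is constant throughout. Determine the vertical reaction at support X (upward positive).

Insert a hinge at Y; M_Y is the redundant, and each span becomes simply supported.
Rotations at Y on the released spans (each span's end-slope, ×1/EI):
  span XY: triangular load, peak 25.5: 7w₀L³/(360EI) = 856.8/EI
  span XY: UDL 39: wL³/(24EI) = 2808/EI
  span YZ: UDL 19: wL³/(24EI) = 21.38/EI
  relative rotation θ_0 = (3665 + 21.38)/EI = 3686/EI
A unit hogging moment at Y produces rotation L₁/(3EI) + L₂/(3EI) = 5/EI.
Slope continuity at Y: θ_0 = M_Y·5/EI, so M_Y = 3686/5 = 737.2 kN·m (hogging).
Span XY, ΣM about X with M_Y applied at Y: R_Y^{XY}·12 = 3420 + 737.2, so R_Y^{XY} = 346.4 kN and R_X = 621 − 346.4 = 274.6 kN.

R_X = 274.6 kN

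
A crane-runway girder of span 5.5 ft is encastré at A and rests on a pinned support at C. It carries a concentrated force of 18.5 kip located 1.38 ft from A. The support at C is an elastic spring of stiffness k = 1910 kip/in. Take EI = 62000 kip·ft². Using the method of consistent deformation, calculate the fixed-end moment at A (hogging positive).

M_A = 17.13 kip·ft

Take the reaction at C as the redundant and release it; the primary structure is a cantilever fixed at A.
Free-end deflection of the primary structure under the applied loading (downward +):
  point load 18.5 at a = 1.38: Pa²(3L − a)/(6EI) = 88.78/EI
Tip deflection under a unit load at C: L³/(3EI) = 55.46/EI.
With EI = 62000 kip·ft²: δ_0 = 0.001432 ft and δ_{CC} = 0.000894 ft/kip.
Compatibility — the spring shortens by R_C/k under the reaction it provides: δ_0 − R_C·δ_{CC} = R_C/k. With 1/k = 1/(1910×12) ft/kip = 0.000044 ft/kip, R_C = δ_0 / (δ_{CC} + 1/k) = 0.001432 / (0.000894 + 0.000044) = 1.526 kip.
Moment equilibrium about A: M_A = Σ(load moments about A) − R_C·L = 25.53 − 1.526×5.5 = 17.13 kip·ft.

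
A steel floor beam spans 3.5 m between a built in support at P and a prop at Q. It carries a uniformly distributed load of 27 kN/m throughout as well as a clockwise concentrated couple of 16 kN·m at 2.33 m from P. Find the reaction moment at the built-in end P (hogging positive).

Release the roller at Q. Primary structure: cantilever fixed at P.
Free-end deflection of the primary structure under the applied loading (downward +):
  UDL 27: wL⁴/(8EI) = 506.5/EI
  clockwise couple 16 at a = 2.33: M₀a(2L − a)/(2EI) = 87.05/EI
  δ_0 = 593.5/EI
Flexibility coefficient — unit upward force at Q: δ_{QQ} = L³/(3EI) = 14.29/EI.
Compatibility at Q: δ_0 − R_Q·δ_{QQ} = 0, so R_Q = 593.5/14.29 = 41.53 kN.
Moment equilibrium about P: M_P = Σ(load moments about P) − R_Q·L = 181.4 − 41.53×3.5 = 36.03 kN·m.

M_P = 36.03 kN·m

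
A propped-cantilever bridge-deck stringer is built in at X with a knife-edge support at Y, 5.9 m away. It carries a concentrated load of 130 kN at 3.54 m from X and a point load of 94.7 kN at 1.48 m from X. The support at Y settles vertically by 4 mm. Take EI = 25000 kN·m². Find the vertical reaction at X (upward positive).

R_X = 161.8 kN

Choose R_Y as the redundant. The primary structure is the cantilever fixed at X.
Primary-structure tip deflection at Y by superposition:
  point load 130 at a = 3.54: Pa²(3L − a)/(6EI) = 3845/EI
  point load 94.7 at a = 1.48: Pa²(3L − a)/(6EI) = 560.8/EI
  δ_0 = 4405/EI
Tip deflection under a unit load at Y: L³/(3EI) = 68.46/EI.
With EI = 25000 kN·m²: δ_0 = 0.17622 m and δ_{YY} = 0.002738 m/kN.
Compatibility — the beam at Y must follow the support down by 0.004 m: δ_0 − R_Y·δ_{YY} = 0.004, so R_Y = (0.17622 − 0.004)/0.002738 = 62.89 kN.
Vertical equilibrium: R_X = ΣP − R_Y = 224.7 − 62.89 = 161.8 kN.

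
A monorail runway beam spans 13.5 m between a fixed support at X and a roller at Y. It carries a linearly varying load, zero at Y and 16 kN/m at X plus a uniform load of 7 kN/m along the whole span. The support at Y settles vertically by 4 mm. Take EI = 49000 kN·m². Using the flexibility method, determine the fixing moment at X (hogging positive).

Choose R_Y as the redundant. The primary structure is the cantilever fixed at X.
Free-end deflection of the primary structure under the applied loading (downward +):
  triangular load, peak 16 at the fixed end: w₀L⁴/(30EI) = 17715/EI
  UDL 7: wL⁴/(8EI) = 29063/EI
  δ_0 = 46778/EI
Flexibility coefficient — unit upward force at Y: δ_{YY} = L³/(3EI) = 820.1/EI.
With EI = 49000 kN·m²: δ_0 = 0.95465 m and δ_{YY} = 0.016737 m/kN.
Compatibility — the beam at Y must follow the support down by 0.004 m: δ_0 − R_Y·δ_{YY} = 0.004, so R_Y = (0.95465 − 0.004)/0.016737 = 56.8 kN.
Moment equilibrium about X: M_X = Σ(load moments about X) − R_Y·L = 1124 − 56.8×13.5 = 357.1 kN·m.

M_X = 357.1 kN·m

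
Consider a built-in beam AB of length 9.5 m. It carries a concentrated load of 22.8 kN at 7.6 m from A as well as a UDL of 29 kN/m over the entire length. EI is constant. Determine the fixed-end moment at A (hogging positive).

M_A = 225 kN·m

Release both end moments; the primary structure is a simply-supported span AB with redundants M_A and M_B.
End rotations of the released simple span under the applied load (×1/EI):
  at A: point load 22.8 at a = 7.6: Pab(L + b)/(6LEI) = 65.85/EI
  at B: point load 22.8 at a = 7.6: Pab(L + a)/(6LEI) = 98.77/EI
  at A: UDL 29: wL³/(24EI) = 1036/EI
  at B: UDL 29: wL³/(24EI) = 1036/EI
  θ_A0 = 1102/EI,  θ_B0 = 1135/EI
Flexibility coefficients: a unit moment at one end gives L/(3EI) there and L/(6EI) at the far end, so f₁₁ = f₂₂ = 3.167/EI and f₁₂ = f₂₁ = 1.583/EI.
Compatibility — zero rotation at each built-in end:
  3.167 M_A + 1.583 M_B = 1102
  1.583 M_A + 3.167 M_B = 1135
Solving the pair gives M_A = 225 kN·m and M_B = 245.8 kN·m (hogging).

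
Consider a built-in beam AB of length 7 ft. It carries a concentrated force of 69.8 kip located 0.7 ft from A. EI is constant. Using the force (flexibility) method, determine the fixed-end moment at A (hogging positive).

Release both end moments; the primary structure is a simply-supported span AB with redundants M_A and M_B.
On the primary (simply-supported) span, the end slopes from the loading are:
  at A: point load 69.8 at a = 0.7: Pab(L + b)/(6LEI) = 97.48/EI
  at B: point load 69.8 at a = 0.7: Pab(L + a)/(6LEI) = 56.43/EI
  θ_A0 = 97.48/EI,  θ_B0 = 56.43/EI
Flexibility coefficients: a unit moment at one end gives L/(3EI) there and L/(6EI) at the far end, so f₁₁ = f₂₂ = 2.333/EI and f₁₂ = f₂₁ = 1.167/EI.
Compatibility — zero rotation at each built-in end:
  2.333 M_A + 1.167 M_B = 97.48
  1.167 M_A + 2.333 M_B = 56.43
Solving the pair gives M_A = 39.58 kip·ft and M_B = 4.397 kip·ft (hogging).

M_A = 39.58 kip·ft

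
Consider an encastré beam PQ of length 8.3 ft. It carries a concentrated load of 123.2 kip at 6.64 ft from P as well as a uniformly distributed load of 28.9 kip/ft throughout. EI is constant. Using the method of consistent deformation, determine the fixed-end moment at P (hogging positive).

Take the two fixed-end moments M_P, M_Q as redundants; the released structure is the simple span PQ.
Simple-span end rotations at P and Q under the given loads:
  at P: point load 123.2 at a = 6.64: Pab(L + b)/(6LEI) = 271.6/EI
  at Q: point load 123.2 at a = 6.64: Pab(L + a)/(6LEI) = 407.4/EI
  at P: UDL 28.9: wL³/(24EI) = 688.5/EI
  at Q: UDL 28.9: wL³/(24EI) = 688.5/EI
  θ_P0 = 960.1/EI,  θ_Q0 = 1096/EI
Flexibility coefficients: a unit moment at one end gives L/(3EI) there and L/(6EI) at the far end, so f₁₁ = f₂₂ = 2.767/EI and f₁₂ = f₂₁ = 1.383/EI.
Compatibility — zero rotation at each built-in end:
  2.767 M_P + 1.383 M_Q = 960.1
  1.383 M_P + 2.767 M_Q = 1096
Solving the pair gives M_P = 198.6 kip·ft and M_Q = 296.8 kip·ft (hogging).

M_P = 198.6 kip·ft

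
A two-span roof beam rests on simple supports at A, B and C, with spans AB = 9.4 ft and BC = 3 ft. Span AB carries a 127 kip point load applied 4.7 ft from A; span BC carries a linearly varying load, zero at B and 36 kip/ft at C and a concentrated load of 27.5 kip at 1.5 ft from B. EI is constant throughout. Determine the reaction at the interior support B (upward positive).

Take M_B as the redundant. Released structure: two simple spans AB and BC with a hinge at B.
End slopes at the hinge B, treating each span as simply supported:
  span AB: point load 127 at a = 4.7: Pab(L + a)/(6LEI) = 701.4/EI
  span BC: triangular load, peak 36: 7w₀L³/(360EI) = 18.9/EI
  span BC: point load 27.5 at a = 1.5: Pab(L + b)/(6LEI) = 15.47/EI
  relative rotation θ_0 = (701.4 + 34.37)/EI = 735.7/EI
A unit hogging moment at B produces rotation L₁/(3EI) + L₂/(3EI) = 4.133/EI.
Compatibility: M_B·(L₁+L₂)/(3EI) = θ_0, giving M_B = 178 kip·ft (hogging).
Span AB, ΣM about A with M_B applied at B: R_B^{AB}·9.4 = 596.9 + 178, so R_B^{AB} = 82.44 kip and R_A = 127 − 82.44 = 44.56 kip.
Span BC, ΣM about C: R_B^{BC}·3 = 95.25 + 178, so R_B^{BC} = 91.08 kip and R_C = 81.5 − 91.08 = -9.583 kip.
R_B = 82.44 + 91.08 = 173.5 kip.

R_B = 173.5 kip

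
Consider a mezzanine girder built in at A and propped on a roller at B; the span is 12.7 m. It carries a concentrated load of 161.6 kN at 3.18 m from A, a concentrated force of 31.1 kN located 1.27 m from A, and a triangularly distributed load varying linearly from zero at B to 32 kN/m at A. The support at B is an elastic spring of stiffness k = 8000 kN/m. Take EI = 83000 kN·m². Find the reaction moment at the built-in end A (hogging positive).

M_A = 725.3 kN·m

Choose R_B as the redundant. The primary structure is the cantilever fixed at A.
Deflection at B on the released cantilever, summing each load's contribution:
  point load 161.6 at a = 3.18: Pa²(3L − a)/(6EI) = 9511/EI
  point load 31.1 at a = 1.27: Pa²(3L − a)/(6EI) = 307.9/EI
  triangular load, peak 32 at the fixed end: w₀L⁴/(30EI) = 27749/EI
  δ_0 = 37568/EI
Flexibility coefficient — unit upward force at B: δ_{BB} = L³/(3EI) = 682.8/EI.
With EI = 83000 kN·m²: δ_0 = 0.45262 m and δ_{BB} = 0.008226 m/kN.
Compatibility — the spring shortens by R_B/k under the reaction it provides: δ_0 − R_B·δ_{BB} = R_B/k. With 1/k = 0.000125 m/kN, R_B = δ_0 / (δ_{BB} + 1/k) = 0.45262 / (0.008226 + 0.000125) = 54.2 kN.
Moment equilibrium about A: M_A = Σ(load moments about A) − R_B·L = 1414 − 54.2×12.7 = 725.3 kN·m.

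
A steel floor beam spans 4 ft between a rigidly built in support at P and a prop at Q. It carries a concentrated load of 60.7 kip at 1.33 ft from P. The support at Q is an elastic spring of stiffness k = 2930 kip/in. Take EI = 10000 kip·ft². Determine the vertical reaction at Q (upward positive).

Choose R_Q as the redundant. The primary structure is the cantilever fixed at P.
Deflection at Q on the released cantilever, summing each load's contribution:
  point load 60.7 at a = 1.33: Pa²(3L − a)/(6EI) = 190.9/EI
Flexibility coefficient — unit upward force at Q: δ_{QQ} = L³/(3EI) = 21.33/EI.
With EI = 10000 kip·ft²: δ_0 = 0.019094 ft and δ_{QQ} = 0.002133 ft/kip.
Compatibility — the spring shortens by R_Q/k under the reaction it provides: δ_0 − R_Q·δ_{QQ} = R_Q/k. With 1/k = 1/(2930×12) ft/kip = 0.000028 ft/kip, R_Q = δ_0 / (δ_{QQ} + 1/k) = 0.019094 / (0.002133 + 0.000028) = 8.833 kip.

R_Q = 8.833 kip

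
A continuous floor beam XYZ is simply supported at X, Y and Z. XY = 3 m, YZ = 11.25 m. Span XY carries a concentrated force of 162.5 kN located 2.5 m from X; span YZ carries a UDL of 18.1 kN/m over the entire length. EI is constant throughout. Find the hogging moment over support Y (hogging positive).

M_Y = 239.1 kN·m

Take M_Y as the redundant. Released structure: two simple spans XY and YZ with a hinge at Y.
End slopes at the hinge Y, treating each span as simply supported:
  span XY: point load 162.5 at a = 2.5: Pab(L + a)/(6LEI) = 62.07/EI
  span YZ: UDL 18.1: wL³/(24EI) = 1074/EI
  relative rotation θ_0 = (62.07 + 1074)/EI = 1136/EI
A unit hogging moment at Y produces rotation L₁/(3EI) + L₂/(3EI) = 4.75/EI.
Slope continuity at Y: θ_0 = M_Y·4.75/EI, so M_Y = 1136/4.75 = 239.1 kN·m (hogging).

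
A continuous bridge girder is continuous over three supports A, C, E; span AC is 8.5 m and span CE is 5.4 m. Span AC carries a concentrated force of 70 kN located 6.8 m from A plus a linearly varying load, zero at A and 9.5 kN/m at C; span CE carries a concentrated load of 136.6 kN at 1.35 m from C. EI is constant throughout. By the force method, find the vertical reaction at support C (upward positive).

Release continuity at C by inserting a hinge; the redundant is the internal moment M_C. The primary structure is two simply-supported spans AC and CE.
Discontinuity in slope at C on the released structure — sum the simple-span end rotations:
  span AC: point load 70 at a = 6.8: Pab(L + a)/(6LEI) = 242.8/EI
  span AC: triangular load, peak 9.5: w₀L³/(45EI) = 129.6/EI
  span CE: point load 136.6 at a = 1.35: Pab(L + b)/(6LEI) = 217.8/EI
  relative rotation θ_0 = (372.4 + 217.8)/EI = 590.2/EI
A unit hogging moment at C produces rotation L₁/(3EI) + L₂/(3EI) = 4.633/EI.
Slope continuity at C: θ_0 = M_C·4.633/EI, so M_C = 590.2/4.633 = 127.4 kN·m (hogging).
Span AC, ΣM about A with M_C applied at C: R_C^{AC}·8.5 = 704.8 + 127.4, so R_C^{AC} = 97.9 kN and R_A = 110.4 − 97.9 = 12.47 kN.
Span CE, ΣM about E: R_C^{CE}·5.4 = 553.2 + 127.4, so R_C^{CE} = 126 kN and R_E = 136.6 − 126 = 10.56 kN.
R_C = 97.9 + 126 = 223.9 kN.

R_C = 223.9 kN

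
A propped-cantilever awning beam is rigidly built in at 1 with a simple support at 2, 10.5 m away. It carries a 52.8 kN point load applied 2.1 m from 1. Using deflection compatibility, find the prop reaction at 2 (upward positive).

Remove the prop at 2; the released (primary) structure is a cantilever built in at 1.
Free-end deflection of the primary structure under the applied loading (downward +):
  point load 52.8 at a = 2.1: Pa²(3L − a)/(6EI) = 1141/EI
Flexibility coefficient — unit upward force at 2: δ_{22} = L³/(3EI) = 385.9/EI.
Compatibility at 2: δ_0 − R_2·δ_{22} = 0, so R_2 = 1141/385.9 = 2.957 kN.

R_2 = 2.957 kN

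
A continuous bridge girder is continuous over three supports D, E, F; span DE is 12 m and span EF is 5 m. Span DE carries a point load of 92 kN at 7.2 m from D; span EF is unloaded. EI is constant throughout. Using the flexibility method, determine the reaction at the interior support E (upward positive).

Release continuity at E by inserting a hinge; the redundant is the internal moment M_E. The primary structure is two simply-supported spans DE and EF.
Discontinuity in slope at E on the released structure — sum the simple-span end rotations:
  span DE: point load 92 at a = 7.2: Pab(L + a)/(6LEI) = 847.9/EI
  relative rotation θ_0 = (847.9 + 0)/EI = 847.9/EI
A unit hogging moment at E produces rotation L₁/(3EI) + L₂/(3EI) = 5.667/EI.
Slope continuity at E: θ_0 = M_E·5.667/EI, so M_E = 847.9/5.667 = 149.6 kN·m (hogging).
Span DE, ΣM about D with M_E applied at E: R_E^{DE}·12 = 662.4 + 149.6, so R_E^{DE} = 67.67 kN and R_D = 92 − 67.67 = 24.33 kN.
Span EF, ΣM about F: R_E^{EF}·5 = 0 + 149.6, so R_E^{EF} = 29.92 kN and R_F = 0 − 29.92 = -29.92 kN.
R_E = 67.67 + 29.92 = 97.59 kN.

R_E = 97.59 kN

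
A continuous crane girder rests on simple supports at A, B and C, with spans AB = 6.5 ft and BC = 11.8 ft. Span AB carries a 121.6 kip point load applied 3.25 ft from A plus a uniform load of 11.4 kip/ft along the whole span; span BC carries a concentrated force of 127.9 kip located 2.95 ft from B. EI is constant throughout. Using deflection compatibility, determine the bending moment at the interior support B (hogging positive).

Take M_B as the redundant. Released structure: two simple spans AB and BC with a hinge at B.
Discontinuity in slope at B on the released structure — sum the simple-span end rotations:
  span AB: point load 121.6 at a = 3.25: Pab(L + a)/(6LEI) = 321.1/EI
  span AB: UDL 11.4: wL³/(24EI) = 130.4/EI
  span BC: point load 127.9 at a = 2.95: Pab(L + b)/(6LEI) = 973.9/EI
  relative rotation θ_0 = (451.5 + 973.9)/EI = 1425/EI
A unit hogging moment at B produces rotation L₁/(3EI) + L₂/(3EI) = 6.1/EI.
Slope continuity at B: θ_0 = M_B·6.1/EI, so M_B = 1425/6.1 = 233.7 kip·ft (hogging).

M_B = 233.7 kip·ft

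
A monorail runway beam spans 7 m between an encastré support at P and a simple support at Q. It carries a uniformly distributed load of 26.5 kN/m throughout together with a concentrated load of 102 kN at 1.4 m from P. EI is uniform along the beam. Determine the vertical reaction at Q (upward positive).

R_Q = 75.27 kN

Choose R_Q as the redundant. The primary structure is the cantilever fixed at P.
Free-end deflection of the primary structure under the applied loading (downward +):
  UDL 26.5: wL⁴/(8EI) = 7953/EI
  point load 102 at a = 1.4: Pa²(3L − a)/(6EI) = 653.1/EI
  δ_0 = 8606/EI
Tip deflection under a unit load at Q: L³/(3EI) = 114.3/EI.
Compatibility at Q: δ_0 − R_Q·δ_{QQ} = 0, so R_Q = 8606/114.3 = 75.27 kN.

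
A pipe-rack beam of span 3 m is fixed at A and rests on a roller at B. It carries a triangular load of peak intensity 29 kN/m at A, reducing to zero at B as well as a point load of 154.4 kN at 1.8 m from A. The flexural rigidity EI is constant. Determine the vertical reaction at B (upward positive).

Take the reaction at B as the redundant and release it; the primary structure is a cantilever fixed at A.
Downward deflection at the released point B due to the loads:
  triangular load, peak 29 at the fixed end: w₀L⁴/(30EI) = 78.3/EI
  point load 154.4 at a = 1.8: Pa²(3L − a)/(6EI) = 600.3/EI
  δ_0 = 678.6/EI
Flexibility coefficient — unit upward force at B: δ_{BB} = L³/(3EI) = 9/EI.
The prop prevents deflection at B: R_B = δ_0/δ_{BB} = 678.6/9 = 75.4 kN.

R_B = 75.4 kN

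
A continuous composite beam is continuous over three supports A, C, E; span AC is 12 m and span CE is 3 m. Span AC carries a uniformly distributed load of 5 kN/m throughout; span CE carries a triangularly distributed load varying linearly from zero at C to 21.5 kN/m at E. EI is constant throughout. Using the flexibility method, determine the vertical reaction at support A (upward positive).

R_A = 23.81 kN

Take M_C as the redundant. Released structure: two simple spans AC and CE with a hinge at C.
Discontinuity in slope at C on the released structure — sum the simple-span end rotations:
  span AC: UDL 5: wL³/(24EI) = 360/EI
  span CE: triangular load, peak 21.5: 7w₀L³/(360EI) = 11.29/EI
  relative rotation θ_0 = (360 + 11.29)/EI = 371.3/EI
A unit hogging moment at C produces rotation L₁/(3EI) + L₂/(3EI) = 5/EI.
Compatibility: M_C·(L₁+L₂)/(3EI) = θ_0, giving M_C = 74.26 kN·m (hogging).
Span AC, ΣM about A with M_C applied at C: R_C^{AC}·12 = 360 + 74.26, so R_C^{AC} = 36.19 kN and R_A = 60 − 36.19 = 23.81 kN.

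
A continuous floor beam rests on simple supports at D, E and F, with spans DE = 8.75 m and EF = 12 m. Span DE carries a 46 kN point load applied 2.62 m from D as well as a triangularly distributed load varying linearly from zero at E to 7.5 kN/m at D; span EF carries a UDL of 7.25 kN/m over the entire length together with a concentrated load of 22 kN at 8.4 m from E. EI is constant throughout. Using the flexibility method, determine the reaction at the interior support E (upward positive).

Take M_E as the redundant. Released structure: two simple spans DE and EF with a hinge at E.
End slopes at the hinge E, treating each span as simply supported:
  span DE: point load 46 at a = 2.62: Pab(L + a)/(6LEI) = 160/EI
  span DE: triangular load, peak 7.5: 7w₀L³/(360EI) = 97.7/EI
  span EF: UDL 7.25: wL³/(24EI) = 522/EI
  span EF: point load 22 at a = 8.4: Pab(L + b)/(6LEI) = 144.1/EI
  relative rotation θ_0 = (257.7 + 666.1)/EI = 923.8/EI
A unit hogging moment at E produces rotation L₁/(3EI) + L₂/(3EI) = 6.917/EI.
Compatibility: M_E·(L₁+L₂)/(3EI) = θ_0, giving M_E = 133.6 kN·m (hogging).
Span DE, ΣM about D with M_E applied at E: R_E^{DE}·8.75 = 216.2 + 133.6, so R_E^{DE} = 39.98 kN and R_D = 78.81 − 39.98 = 38.84 kN.
Span EF, ΣM about F: R_E^{EF}·12 = 601.2 + 133.6, so R_E^{EF} = 61.23 kN and R_F = 109 − 61.23 = 47.77 kN.
R_E = 39.98 + 61.23 = 101.2 kN.

R_E = 101.2 kN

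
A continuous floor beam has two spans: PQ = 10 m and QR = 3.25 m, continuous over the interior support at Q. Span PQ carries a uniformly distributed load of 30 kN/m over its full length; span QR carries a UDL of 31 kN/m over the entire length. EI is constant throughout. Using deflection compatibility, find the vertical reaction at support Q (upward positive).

Take M_Q as the redundant. Released structure: two simple spans PQ and QR with a hinge at Q.
Rotations at Q on the released spans (each span's end-slope, ×1/EI):
  span PQ: UDL 30: wL³/(24EI) = 1250/EI
  span QR: UDL 31: wL³/(24EI) = 44.34/EI
  relative rotation θ_0 = (1250 + 44.34)/EI = 1294/EI
A unit hogging moment at Q produces rotation L₁/(3EI) + L₂/(3EI) = 4.417/EI.
Slope continuity at Q: θ_0 = M_Q·4.417/EI, so M_Q = 1294/4.417 = 293.1 kN·m (hogging).
Span PQ, ΣM about P with M_Q applied at Q: R_Q^{PQ}·10 = 1500 + 293.1, so R_Q^{PQ} = 179.3 kN and R_P = 300 − 179.3 = 120.7 kN.
Span QR, ΣM about R: R_Q^{QR}·3.25 = 163.7 + 293.1, so R_Q^{QR} = 140.5 kN and R_R = 100.8 − 140.5 = -39.8 kN.
R_Q = 179.3 + 140.5 = 319.9 kN.

R_Q = 319.9 kN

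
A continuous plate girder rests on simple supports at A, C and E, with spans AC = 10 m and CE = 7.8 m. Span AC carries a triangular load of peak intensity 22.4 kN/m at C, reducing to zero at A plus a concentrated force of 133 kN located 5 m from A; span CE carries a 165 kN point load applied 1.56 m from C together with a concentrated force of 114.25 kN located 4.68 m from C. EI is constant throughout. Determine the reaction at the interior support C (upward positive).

R_C = 403.5 kN

Release continuity at C by inserting a hinge; the redundant is the internal moment M_C. The primary structure is two simply-supported spans AC and CE.
End slopes at the hinge C, treating each span as simply supported:
  span AC: triangular load, peak 22.4: w₀L³/(45EI) = 497.8/EI
  span AC: point load 133 at a = 5: Pab(L + a)/(6LEI) = 831.2/EI
  span CE: point load 165 at a = 1.56: Pab(L + b)/(6LEI) = 481.9/EI
  span CE: point load 114.25 at a = 4.68: Pab(L + b)/(6LEI) = 389.3/EI
  relative rotation θ_0 = (1329 + 871.1)/EI = 2200/EI
A unit hogging moment at C produces rotation L₁/(3EI) + L₂/(3EI) = 5.933/EI.
Slope continuity at C: θ_0 = M_C·5.933/EI, so M_C = 2200/5.933 = 370.8 kN·m (hogging).
Span AC, ΣM about A with M_C applied at C: R_C^{AC}·10 = 1412 + 370.8, so R_C^{AC} = 178.2 kN and R_A = 245 − 178.2 = 66.75 kN.
Span CE, ΣM about E: R_C^{CE}·7.8 = 1386 + 370.8, so R_C^{CE} = 225.2 kN and R_E = 279.2 − 225.2 = 54.01 kN.
R_C = 178.2 + 225.2 = 403.5 kN.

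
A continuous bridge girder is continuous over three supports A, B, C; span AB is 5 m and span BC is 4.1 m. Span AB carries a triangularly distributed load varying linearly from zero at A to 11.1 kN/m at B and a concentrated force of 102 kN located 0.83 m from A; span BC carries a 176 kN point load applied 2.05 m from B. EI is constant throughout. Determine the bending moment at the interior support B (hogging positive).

Take M_B as the redundant. Released structure: two simple spans AB and BC with a hinge at B.
Rotations at B on the released spans (each span's end-slope, ×1/EI):
  span AB: triangular load, peak 11.1: w₀L³/(45EI) = 30.83/EI
  span AB: point load 102 at a = 0.83: Pab(L + a)/(6LEI) = 68.61/EI
  span BC: point load 176 at a = 2.05: Pab(L + b)/(6LEI) = 184.9/EI
  relative rotation θ_0 = (99.44 + 184.9)/EI = 284.3/EI
A unit hogging moment at B produces rotation L₁/(3EI) + L₂/(3EI) = 3.033/EI.
Compatibility: M_B·(L₁+L₂)/(3EI) = θ_0, giving M_B = 93.74 kN·m (hogging).

M_B = 93.74 kN·m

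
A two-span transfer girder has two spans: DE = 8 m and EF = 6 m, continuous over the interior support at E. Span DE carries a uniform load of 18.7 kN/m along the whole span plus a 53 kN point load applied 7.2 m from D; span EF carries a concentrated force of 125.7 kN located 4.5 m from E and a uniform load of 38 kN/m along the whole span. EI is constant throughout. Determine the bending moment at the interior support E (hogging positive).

Release continuity at E by inserting a hinge; the redundant is the internal moment M_E. The primary structure is two simply-supported spans DE and EF.
Discontinuity in slope at E on the released structure — sum the simple-span end rotations:
  span DE: UDL 18.7: wL³/(24EI) = 398.9/EI
  span DE: point load 53 at a = 7.2: Pab(L + a)/(6LEI) = 96.67/EI
  span EF: point load 125.7 at a = 4.5: Pab(L + b)/(6LEI) = 176.8/EI
  span EF: UDL 38: wL³/(24EI) = 342/EI
  relative rotation θ_0 = (495.6 + 518.8)/EI = 1014/EI
A unit hogging moment at E produces rotation L₁/(3EI) + L₂/(3EI) = 4.667/EI.
Compatibility: M_E·(L₁+L₂)/(3EI) = θ_0, giving M_E = 217.4 kN·m (hogging).

M_E = 217.4 kN·m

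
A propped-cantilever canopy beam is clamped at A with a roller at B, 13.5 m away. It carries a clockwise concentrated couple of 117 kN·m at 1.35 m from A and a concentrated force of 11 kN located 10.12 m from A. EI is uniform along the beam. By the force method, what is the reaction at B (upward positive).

R_B = 9.425 kN

Choose R_B as the redundant. The primary structure is the cantilever fixed at A.
Primary-structure tip deflection at B by superposition:
  clockwise couple 117 at a = 1.35: M₀a(2L − a)/(2EI) = 2026/EI
  point load 11 at a = 10.12: Pa²(3L − a)/(6EI) = 5704/EI
  δ_0 = 7730/EI
Flexibility coefficient — unit upward force at B: δ_{BB} = L³/(3EI) = 820.1/EI.
The prop prevents deflection at B: R_B = δ_0/δ_{BB} = 7730/820.1 = 9.425 kN.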